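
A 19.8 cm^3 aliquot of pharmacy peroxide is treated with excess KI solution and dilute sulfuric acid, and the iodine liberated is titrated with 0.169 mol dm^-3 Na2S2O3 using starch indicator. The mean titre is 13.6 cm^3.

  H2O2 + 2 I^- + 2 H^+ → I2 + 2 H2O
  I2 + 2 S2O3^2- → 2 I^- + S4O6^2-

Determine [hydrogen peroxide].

n(S2O3^2-) = 0.0136 × 0.169 = 2.30 × 10^-3 mol
n(I2) = n(S2O3^2-)/2 = 1.15 × 10^-3 mol
n(H2O2) in the aliquot = 1.15 × 10^-3 mol (1:1 ratio)
[H2O2] = 1.15 × 10^-3 / 0.0198 = 0.0580 mol/L

0.0580 mol/L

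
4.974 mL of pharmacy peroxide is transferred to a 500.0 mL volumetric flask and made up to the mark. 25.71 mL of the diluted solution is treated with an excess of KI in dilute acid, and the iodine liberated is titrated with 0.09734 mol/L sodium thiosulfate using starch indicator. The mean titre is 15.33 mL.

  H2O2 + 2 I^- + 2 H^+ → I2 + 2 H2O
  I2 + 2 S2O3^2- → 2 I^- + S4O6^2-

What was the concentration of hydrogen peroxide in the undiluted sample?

2.917 mol/L

n(S2O3^2-) = 0.01533 × 0.09734 = 1.492 × 10^-3 mol
n(I2) = n(S2O3^2-)/2 = 7.461 × 10^-4 mol
n(H2O2) in the aliquot = 7.461 × 10^-4 mol (1:1 ratio)
[H2O2]_dilute = 7.461 × 10^-4 / 0.02571 = 0.02902 mol/L
[H2O2]_original = 0.02902 × 500.0/4.974 = 2.917 mol/L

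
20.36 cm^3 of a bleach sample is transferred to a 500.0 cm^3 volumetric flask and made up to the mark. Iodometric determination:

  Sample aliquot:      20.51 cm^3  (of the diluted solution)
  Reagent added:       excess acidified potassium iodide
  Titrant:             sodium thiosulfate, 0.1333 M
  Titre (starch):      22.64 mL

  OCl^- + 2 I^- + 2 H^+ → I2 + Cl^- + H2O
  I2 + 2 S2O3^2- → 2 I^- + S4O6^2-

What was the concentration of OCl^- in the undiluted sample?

n(S2O3^2-) = 0.02264 × 0.1333 = 3.018 × 10^-3 mol
n(I2) = n(S2O3^2-)/2 = 1.509 × 10^-3 mol
n(OCl^-) in the aliquot = 1.509 × 10^-3 mol (1:1 ratio)
[OCl^-]_dilute = 1.509 × 10^-3 / 0.02051 = 0.07357 mol/L
[OCl^-]_original = 0.07357 × 500.0/20.36 = 1.807 mol/L

1.807 M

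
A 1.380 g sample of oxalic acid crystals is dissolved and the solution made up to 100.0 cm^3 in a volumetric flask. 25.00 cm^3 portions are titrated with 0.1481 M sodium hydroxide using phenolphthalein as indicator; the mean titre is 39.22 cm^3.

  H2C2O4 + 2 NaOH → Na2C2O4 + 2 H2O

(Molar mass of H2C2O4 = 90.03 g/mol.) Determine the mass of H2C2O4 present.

n(NaOH) per titration = 0.03922 × 0.1481 = 5.808 × 10^-3 mol
From the 1:2 ratio, n(H2C2O4) in each aliquot = 1/2 × 5.808 × 10^-3 = 2.904 × 10^-3 mol
n(H2C2O4) in the whole flask = 2.904 × 10^-3 × 100.0/25.00 = 0.01162 mol
mass of H2C2O4 = 0.01162 × 90.03 = 1.046 g

1.046 g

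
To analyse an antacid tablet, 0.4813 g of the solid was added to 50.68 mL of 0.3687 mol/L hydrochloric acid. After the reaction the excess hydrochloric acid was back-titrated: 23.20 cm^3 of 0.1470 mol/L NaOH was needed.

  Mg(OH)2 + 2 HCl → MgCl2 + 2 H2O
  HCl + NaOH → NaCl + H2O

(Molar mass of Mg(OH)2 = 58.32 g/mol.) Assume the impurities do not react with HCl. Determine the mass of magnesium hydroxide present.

n(HCl) added = 0.05068 × 0.3687 = 0.01869 mol
n(NaOH) used in back-titration = 0.02320 × 0.1470 = 3.410 × 10^-3 mol
n(HCl) left over = 3.410 × 10^-3 mol (1:1 ratio)
n(HCl) consumed by analyte = 0.01869 − 3.410 × 10^-3 = 0.01528 mol
From the 1:2 ratio, n(Mg(OH)2) = 1/2 × 0.01528 = 7.638 × 10^-3 mol
mass of Mg(OH)2 = 7.638 × 10^-3 × 58.32 = 0.4454 g

0.4454 g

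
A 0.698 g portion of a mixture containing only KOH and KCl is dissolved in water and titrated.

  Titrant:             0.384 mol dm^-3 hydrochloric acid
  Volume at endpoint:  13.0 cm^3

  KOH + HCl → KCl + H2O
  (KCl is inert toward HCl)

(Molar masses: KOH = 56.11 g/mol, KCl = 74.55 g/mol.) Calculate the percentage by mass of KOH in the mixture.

40.1 %

n(HCl) = 0.0130 × 0.384 = 4.99 × 10^-3 mol
Let x = n(KOH), y = n(KCl).
Titrant: 1x = 4.99 × 10^-3;  mass: 56.11x + 74.55y = 0.698
Solving, x = 4.99 × 10^-3 mol, y = 5.61 × 10^-3 mol
mass of KOH = 4.99 × 10^-3 × 56.11 = 0.280 g
% KOH = 0.280 / 0.698 × 100 = 40.1 %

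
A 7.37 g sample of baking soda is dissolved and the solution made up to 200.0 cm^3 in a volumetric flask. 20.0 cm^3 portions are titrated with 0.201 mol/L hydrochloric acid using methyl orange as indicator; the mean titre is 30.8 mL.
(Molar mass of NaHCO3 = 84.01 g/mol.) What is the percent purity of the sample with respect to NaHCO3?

NaHCO3 + HCl → NaCl + H2O + CO2
n(HCl) per titration = 0.0308 × 0.201 = 6.19 × 10^-3 mol
n(NaHCO3) in each aliquot = 6.19 × 10^-3 mol (1:1 ratio)
n(NaHCO3) in the whole flask = 6.19 × 10^-3 × 200.0/20.0 = 0.0619 mol
mass of NaHCO3 = 0.0619 × 84.01 = 5.20 g
% NaHCO3 = 5.20 / 7.37 × 100 = 70.6 %

70.6 %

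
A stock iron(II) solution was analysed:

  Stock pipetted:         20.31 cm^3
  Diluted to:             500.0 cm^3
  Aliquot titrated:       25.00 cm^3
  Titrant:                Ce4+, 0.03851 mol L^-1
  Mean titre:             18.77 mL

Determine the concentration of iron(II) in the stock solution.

0.7118 mol/L

Ce^4+ + Fe^2+ → Ce^3+ + Fe^3+
n(Ce4+) = 0.01877 × 0.03851 = 7.228 × 10^-4 mol
n(Fe2+) in the aliquot = 7.228 × 10^-4 mol (1:1 ratio)
[Fe2+]_dilute = 7.228 × 10^-4 / 0.02500 = 0.02891 mol/L
Dilution factor = 500.0 / 20.31 = 24.62
[Fe2+]_stock = 0.02891 × 24.62 = 0.7118 mol/L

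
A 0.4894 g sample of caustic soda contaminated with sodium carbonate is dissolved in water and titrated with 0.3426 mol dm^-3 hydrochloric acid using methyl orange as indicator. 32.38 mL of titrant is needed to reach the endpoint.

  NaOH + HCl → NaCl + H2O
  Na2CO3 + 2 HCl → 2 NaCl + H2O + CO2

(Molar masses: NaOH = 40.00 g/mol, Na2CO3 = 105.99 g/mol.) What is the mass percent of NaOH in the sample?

n(HCl) = 0.03238 × 0.3426 = 0.01109 mol
Let x = n(NaOH), y = n(Na2CO3).
Titrant: 1x + 2y = 0.01109;  mass: 40.00x + 105.99y = 0.4894
Solving, x = 7.579 × 10^-3 mol, y = 1.757 × 10^-3 mol
mass of NaOH = 7.579 × 10^-3 × 40.00 = 0.3032 g
% NaOH = 0.3032 / 0.4894 × 100 = 61.95 %

61.95 %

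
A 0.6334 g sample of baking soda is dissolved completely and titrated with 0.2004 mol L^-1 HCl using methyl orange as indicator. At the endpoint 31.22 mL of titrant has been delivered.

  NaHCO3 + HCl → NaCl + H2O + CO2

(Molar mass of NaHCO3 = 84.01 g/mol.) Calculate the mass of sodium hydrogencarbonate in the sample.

0.5256 g

n(HCl) = 0.03122 L × 0.2004 mol/L = 6.256 × 10^-3 mol
n(NaHCO3) = 6.256 × 10^-3 mol (1:1 ratio)
mass of NaHCO3 = 6.256 × 10^-3 × 84.01 g/mol = 0.5256 g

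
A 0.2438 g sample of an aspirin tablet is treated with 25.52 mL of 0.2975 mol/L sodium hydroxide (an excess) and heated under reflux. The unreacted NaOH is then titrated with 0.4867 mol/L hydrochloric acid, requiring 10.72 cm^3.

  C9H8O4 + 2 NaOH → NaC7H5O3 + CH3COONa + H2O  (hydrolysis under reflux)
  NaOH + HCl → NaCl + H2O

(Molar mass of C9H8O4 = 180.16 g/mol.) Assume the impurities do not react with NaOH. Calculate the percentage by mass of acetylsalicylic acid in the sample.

n(NaOH) added = 0.02552 × 0.2975 = 7.592 × 10^-3 mol
n(HCl) used in back-titration = 0.01072 × 0.4867 = 5.217 × 10^-3 mol
n(NaOH) left over = 5.217 × 10^-3 mol (1:1 ratio)
n(NaOH) consumed by analyte = 7.592 × 10^-3 − 5.217 × 10^-3 = 2.375 × 10^-3 mol
From the 1:2 ratio, n(C9H8O4) = 1/2 × 2.375 × 10^-3 = 1.187 × 10^-3 mol
mass of C9H8O4 = 1.187 × 10^-3 × 180.16 = 0.2139 g
% C9H8O4 = 0.2139 / 0.2438 × 100 = 87.74 %

87.74 %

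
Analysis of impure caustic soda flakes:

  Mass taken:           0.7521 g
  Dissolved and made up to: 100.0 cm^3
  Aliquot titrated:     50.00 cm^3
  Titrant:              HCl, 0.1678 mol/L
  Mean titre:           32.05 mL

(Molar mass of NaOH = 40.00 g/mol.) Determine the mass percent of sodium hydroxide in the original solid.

57.21 %

NaOH + HCl → NaCl + H2O
n(HCl) per titration = 0.03205 × 0.1678 = 5.378 × 10^-3 mol
n(NaOH) in each aliquot = 5.378 × 10^-3 mol (1:1 ratio)
n(NaOH) in the whole flask = 5.378 × 10^-3 × 100.0/50.00 = 0.01076 mol
mass of NaOH = 0.01076 × 40.00 = 0.4302 g
% NaOH = 0.4302 / 0.7521 × 100 = 57.21 %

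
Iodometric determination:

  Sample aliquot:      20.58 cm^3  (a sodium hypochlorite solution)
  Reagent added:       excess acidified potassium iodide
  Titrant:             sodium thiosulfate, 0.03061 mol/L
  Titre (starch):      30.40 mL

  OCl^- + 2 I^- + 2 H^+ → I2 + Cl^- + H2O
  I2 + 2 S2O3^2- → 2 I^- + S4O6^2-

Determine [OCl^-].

0.02261 mol/L

n(S2O3^2-) = 0.03040 × 0.03061 = 9.305 × 10^-4 mol
n(I2) = n(S2O3^2-)/2 = 4.653 × 10^-4 mol
n(OCl^-) in the aliquot = 4.653 × 10^-4 mol (1:1 ratio)
[OCl^-] = 4.653 × 10^-4 / 0.02058 = 0.02261 mol/L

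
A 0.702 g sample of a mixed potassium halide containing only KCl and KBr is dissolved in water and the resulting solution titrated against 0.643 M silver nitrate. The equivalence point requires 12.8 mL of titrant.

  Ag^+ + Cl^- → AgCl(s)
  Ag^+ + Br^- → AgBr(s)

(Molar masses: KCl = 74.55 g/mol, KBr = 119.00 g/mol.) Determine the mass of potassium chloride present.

n(AgNO3) = 0.0128 × 0.643 = 8.23 × 10^-3 mol
Let x = n(KCl), y = n(KBr).
Titrant: 1x + 1y = 8.23 × 10^-3;  mass: 74.55x + 119.00y = 0.702
Solving, x = 6.24 × 10^-3 mol, y = 1.99 × 10^-3 mol
mass of KCl = 6.24 × 10^-3 × 74.55 = 0.465 g

0.465 g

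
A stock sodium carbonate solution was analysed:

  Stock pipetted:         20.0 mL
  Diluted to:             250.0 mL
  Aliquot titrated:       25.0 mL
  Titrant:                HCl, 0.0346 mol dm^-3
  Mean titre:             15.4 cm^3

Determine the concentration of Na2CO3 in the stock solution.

Na2CO3 + 2 HCl → 2 NaCl + H2O + CO2
n(HCl) = 0.0154 × 0.0346 = 5.33 × 10^-4 mol
From the 1:2 ratio, n(Na2CO3) in the aliquot = 1/2 × 5.33 × 10^-4 = 2.66 × 10^-4 mol
[Na2CO3]_dilute = 2.66 × 10^-4 / 0.0250 = 0.0107 mol/L
Dilution factor = 250.0 / 20.0 = 12.50
[Na2CO3]_stock = 0.0107 × 12.50 = 0.133 mol/L

0.133 mol/L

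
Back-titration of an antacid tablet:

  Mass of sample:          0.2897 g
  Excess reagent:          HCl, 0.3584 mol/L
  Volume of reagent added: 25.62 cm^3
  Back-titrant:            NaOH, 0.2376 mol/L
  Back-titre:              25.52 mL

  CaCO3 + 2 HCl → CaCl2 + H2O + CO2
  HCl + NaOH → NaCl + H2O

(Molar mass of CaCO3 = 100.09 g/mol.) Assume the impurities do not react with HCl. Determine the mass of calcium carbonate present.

n(HCl) added = 0.02562 × 0.3584 = 9.182 × 10^-3 mol
n(NaOH) used in back-titration = 0.02552 × 0.2376 = 6.064 × 10^-3 mol
n(HCl) left over = 6.064 × 10^-3 mol (1:1 ratio)
n(HCl) consumed by analyte = 9.182 × 10^-3 − 6.064 × 10^-3 = 3.119 × 10^-3 mol
From the 1:2 ratio, n(CaCO3) = 1/2 × 3.119 × 10^-3 = 1.559 × 10^-3 mol
mass of CaCO3 = 1.559 × 10^-3 × 100.09 = 0.1561 g

0.1561 g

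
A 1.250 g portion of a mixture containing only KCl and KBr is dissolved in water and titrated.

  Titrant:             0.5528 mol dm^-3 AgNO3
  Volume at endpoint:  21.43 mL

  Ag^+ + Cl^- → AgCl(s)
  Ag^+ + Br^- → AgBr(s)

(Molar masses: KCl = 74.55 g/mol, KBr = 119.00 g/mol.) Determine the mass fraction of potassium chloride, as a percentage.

21.43 %

n(AgNO3) = 0.02143 × 0.5528 = 0.01185 mol
Let x = n(KCl), y = n(KBr).
Titrant: 1x + 1y = 0.01185;  mass: 74.55x + 119.00y = 1.250
Solving, x = 3.594 × 10^-3 mol, y = 8.253 × 10^-3 mol
mass of KCl = 3.594 × 10^-3 × 74.55 = 0.2679 g
% KCl = 0.2679 / 1.250 × 100 = 21.43 %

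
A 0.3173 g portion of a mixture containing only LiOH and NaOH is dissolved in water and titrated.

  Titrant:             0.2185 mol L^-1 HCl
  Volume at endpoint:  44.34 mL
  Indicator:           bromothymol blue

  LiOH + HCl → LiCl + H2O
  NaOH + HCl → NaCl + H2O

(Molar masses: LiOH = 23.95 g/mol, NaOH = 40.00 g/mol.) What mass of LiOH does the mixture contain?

n(HCl) = 0.04434 × 0.2185 = 9.688 × 10^-3 mol
Let x = n(LiOH), y = n(NaOH).
Titrant: 1x + 1y = 9.688 × 10^-3;  mass: 23.95x + 40.00y = 0.3173
Solving, x = 4.376 × 10^-3 mol, y = 5.312 × 10^-3 mol
mass of LiOH = 4.376 × 10^-3 × 23.95 = 0.1048 g

0.1048 g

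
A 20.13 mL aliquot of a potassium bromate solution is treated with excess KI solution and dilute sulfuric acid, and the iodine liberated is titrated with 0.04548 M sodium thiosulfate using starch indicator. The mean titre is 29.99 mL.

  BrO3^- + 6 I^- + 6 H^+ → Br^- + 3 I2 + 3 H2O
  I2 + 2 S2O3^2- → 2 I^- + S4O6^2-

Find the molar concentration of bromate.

n(S2O3^2-) = 0.02999 × 0.04548 = 1.364 × 10^-3 mol
n(I2) = n(S2O3^2-)/2 = 6.820 × 10^-4 mol
From the 1:3 ratio, n(BrO3^-) in the aliquot = 1/3 × 6.820 × 10^-4 = 2.273 × 10^-4 mol
[BrO3^-] = 2.273 × 10^-4 / 0.02013 = 0.01129 mol/L

0.01129 M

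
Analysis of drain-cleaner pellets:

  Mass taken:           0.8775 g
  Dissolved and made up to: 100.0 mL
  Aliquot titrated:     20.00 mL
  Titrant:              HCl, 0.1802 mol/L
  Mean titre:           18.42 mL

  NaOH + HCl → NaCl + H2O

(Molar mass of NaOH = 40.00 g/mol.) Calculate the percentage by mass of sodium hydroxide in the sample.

n(HCl) per titration = 0.01842 × 0.1802 = 3.319 × 10^-3 mol
n(NaOH) in each aliquot = 3.319 × 10^-3 mol (1:1 ratio)
n(NaOH) in the whole flask = 3.319 × 10^-3 × 100.0/20.00 = 0.01660 mol
mass of NaOH = 0.01660 × 40.00 = 0.6639 g
% NaOH = 0.6639 / 0.8775 × 100 = 75.65 %

75.65 %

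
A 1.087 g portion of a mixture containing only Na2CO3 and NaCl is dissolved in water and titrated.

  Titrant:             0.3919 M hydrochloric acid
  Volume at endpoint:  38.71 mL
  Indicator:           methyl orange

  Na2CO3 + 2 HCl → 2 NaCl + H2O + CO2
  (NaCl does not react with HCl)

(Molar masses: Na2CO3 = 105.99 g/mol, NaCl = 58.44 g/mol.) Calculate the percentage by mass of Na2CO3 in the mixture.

n(HCl) = 0.03871 × 0.3919 = 0.01517 mol
Let x = n(Na2CO3), y = n(NaCl).
Titrant: 2x = 0.01517;  mass: 105.99x + 58.44y = 1.087
Solving, x = 7.585 × 10^-3 mol, y = 4.843 × 10^-3 mol
mass of Na2CO3 = 7.585 × 10^-3 × 105.99 = 0.8040 g
% Na2CO3 = 0.8040 / 1.087 × 100 = 73.96 %

73.96 %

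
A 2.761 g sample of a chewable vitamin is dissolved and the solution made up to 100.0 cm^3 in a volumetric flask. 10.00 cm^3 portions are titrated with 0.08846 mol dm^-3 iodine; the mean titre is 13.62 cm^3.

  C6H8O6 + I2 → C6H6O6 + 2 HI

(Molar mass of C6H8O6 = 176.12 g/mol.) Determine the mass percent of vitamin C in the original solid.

76.85 %

n(I2) per titration = 0.01362 × 0.08846 = 1.205 × 10^-3 mol
n(C6H8O6) in each aliquot = 1.205 × 10^-3 mol (1:1 ratio)
n(C6H8O6) in the whole flask = 1.205 × 10^-3 × 100.0/10.00 = 0.01205 mol
mass of C6H8O6 = 0.01205 × 176.12 = 2.122 g
% C6H8O6 = 2.122 / 2.761 × 100 = 76.85 %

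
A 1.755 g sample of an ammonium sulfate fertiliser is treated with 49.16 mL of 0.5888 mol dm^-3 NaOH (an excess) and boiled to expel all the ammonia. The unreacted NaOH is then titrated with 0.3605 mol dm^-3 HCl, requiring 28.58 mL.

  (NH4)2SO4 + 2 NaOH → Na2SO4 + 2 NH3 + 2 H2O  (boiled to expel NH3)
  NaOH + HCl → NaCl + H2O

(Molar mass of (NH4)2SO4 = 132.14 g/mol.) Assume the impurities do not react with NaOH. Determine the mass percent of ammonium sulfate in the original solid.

n(NaOH) added = 0.04916 × 0.5888 = 0.02895 mol
n(HCl) used in back-titration = 0.02858 × 0.3605 = 0.01030 mol
n(NaOH) left over = 0.01030 mol (1:1 ratio)
n(NaOH) consumed by analyte = 0.02895 − 0.01030 = 0.01864 mol
From the 1:2 ratio, n((NH4)2SO4) = 1/2 × 0.01864 = 9.321 × 10^-3 mol
mass of (NH4)2SO4 = 9.321 × 10^-3 × 132.14 = 1.232 g
% (NH4)2SO4 = 1.232 / 1.755 × 100 = 70.18 %

70.18 %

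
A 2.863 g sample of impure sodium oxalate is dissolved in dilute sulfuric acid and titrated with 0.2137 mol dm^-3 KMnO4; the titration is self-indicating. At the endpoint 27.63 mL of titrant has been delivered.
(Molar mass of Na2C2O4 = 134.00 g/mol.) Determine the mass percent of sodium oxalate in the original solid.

2 MnO4^- + 5 C2O4^2- + 16 H^+ → 2 Mn^2+ + 10 CO2 + 8 H2O
n(KMnO4) = 0.02763 L × 0.2137 mol/L = 5.905 × 10^-3 mol
From the 5:2 ratio, n(Na2C2O4) = 5/2 × 5.905 × 10^-3 = 0.01476 mol
mass of Na2C2O4 = 0.01476 × 134.00 g/mol = 1.978 g
% Na2C2O4 = 1.978 / 2.863 × 100 = 69.09 %

69.09 %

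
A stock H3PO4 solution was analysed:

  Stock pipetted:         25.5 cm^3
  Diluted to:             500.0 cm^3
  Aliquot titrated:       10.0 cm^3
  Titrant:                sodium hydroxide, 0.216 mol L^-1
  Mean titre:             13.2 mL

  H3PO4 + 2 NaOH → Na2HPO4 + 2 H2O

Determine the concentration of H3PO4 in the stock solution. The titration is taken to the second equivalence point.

n(NaOH) = 0.0132 × 0.216 = 2.85 × 10^-3 mol
From the 1:2 ratio, n(H3PO4) in the aliquot = 1/2 × 2.85 × 10^-3 = 1.43 × 10^-3 mol
[H3PO4]_dilute = 1.43 × 10^-3 / 0.0100 = 0.143 mol/L
Dilution factor = 500.0 / 25.5 = 19.61
[H3PO4]_stock = 0.143 × 19.61 = 2.80 mol/L

2.80 mol/L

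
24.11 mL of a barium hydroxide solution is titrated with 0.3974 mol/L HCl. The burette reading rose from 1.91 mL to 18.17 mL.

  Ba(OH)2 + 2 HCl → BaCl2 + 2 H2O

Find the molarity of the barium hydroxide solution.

0.1340 mol/L

n(HCl) = 0.01626 L × 0.3974 mol/L = 6.462 × 10^-3 mol
From the 1:2 mole ratio, n(Ba(OH)2) = 1/2 × 6.462 × 10^-3 = 3.231 × 10^-3 mol
[Ba(OH)2] = 3.231 × 10^-3 mol / 0.02411 L = 0.1340 mol/L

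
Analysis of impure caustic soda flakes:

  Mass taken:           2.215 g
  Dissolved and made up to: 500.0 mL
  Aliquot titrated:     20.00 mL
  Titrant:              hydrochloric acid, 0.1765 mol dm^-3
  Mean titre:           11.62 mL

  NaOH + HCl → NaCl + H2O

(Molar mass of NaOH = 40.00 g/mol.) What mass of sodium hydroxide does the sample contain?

2.051 g

n(HCl) per titration = 0.01162 × 0.1765 = 2.051 × 10^-3 mol
n(NaOH) in each aliquot = 2.051 × 10^-3 mol (1:1 ratio)
n(NaOH) in the whole flask = 2.051 × 10^-3 × 500.0/20.00 = 0.05127 mol
mass of NaOH = 0.05127 × 40.00 = 2.051 g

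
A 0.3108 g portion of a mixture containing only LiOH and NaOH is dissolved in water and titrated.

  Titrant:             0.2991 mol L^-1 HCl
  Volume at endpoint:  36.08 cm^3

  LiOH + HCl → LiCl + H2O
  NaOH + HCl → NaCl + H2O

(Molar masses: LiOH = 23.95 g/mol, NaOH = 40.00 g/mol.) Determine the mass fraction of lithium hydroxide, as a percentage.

n(HCl) = 0.03608 × 0.2991 = 0.01079 mol
Let x = n(LiOH), y = n(NaOH).
Titrant: 1x + 1y = 0.01079;  mass: 23.95x + 40.00y = 0.3108
Solving, x = 7.530 × 10^-3 mol, y = 3.261 × 10^-3 mol
mass of LiOH = 7.530 × 10^-3 × 23.95 = 0.1804 g
% LiOH = 0.1804 / 0.3108 × 100 = 58.03 %

58.03 %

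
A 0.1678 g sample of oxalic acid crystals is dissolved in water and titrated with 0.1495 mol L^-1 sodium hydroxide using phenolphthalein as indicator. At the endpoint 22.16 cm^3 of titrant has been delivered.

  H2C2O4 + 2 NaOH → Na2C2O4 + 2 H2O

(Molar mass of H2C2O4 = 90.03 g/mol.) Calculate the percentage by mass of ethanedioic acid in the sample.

n(NaOH) = 0.02216 L × 0.1495 mol/L = 3.313 × 10^-3 mol
From the 1:2 ratio, n(H2C2O4) = 1/2 × 3.313 × 10^-3 = 1.656 × 10^-3 mol
mass of H2C2O4 = 1.656 × 10^-3 × 90.03 g/mol = 0.1491 g
% H2C2O4 = 0.1491 / 0.1678 × 100 = 88.87 %

88.87 %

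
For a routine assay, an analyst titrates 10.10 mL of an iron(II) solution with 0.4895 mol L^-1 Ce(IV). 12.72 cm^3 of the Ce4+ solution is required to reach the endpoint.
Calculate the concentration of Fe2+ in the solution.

Ce^4+ + Fe^2+ → Ce^3+ + Fe^3+
n(Ce4+) = 0.01272 L × 0.4895 mol/L = 6.226 × 10^-3 mol
n(Fe2+) = 6.226 × 10^-3 mol (1:1 mole ratio)
[Fe2+] = 6.226 × 10^-3 mol / 0.01010 L = 0.6165 mol/L

0.6165 mol/L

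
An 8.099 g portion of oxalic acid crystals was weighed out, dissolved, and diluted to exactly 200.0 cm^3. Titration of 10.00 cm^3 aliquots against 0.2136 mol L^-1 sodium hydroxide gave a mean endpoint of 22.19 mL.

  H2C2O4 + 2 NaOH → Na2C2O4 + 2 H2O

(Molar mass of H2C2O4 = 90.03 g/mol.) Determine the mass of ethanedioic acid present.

n(NaOH) per titration = 0.02219 × 0.2136 = 4.740 × 10^-3 mol
From the 1:2 ratio, n(H2C2O4) in each aliquot = 1/2 × 4.740 × 10^-3 = 2.370 × 10^-3 mol
n(H2C2O4) in the whole flask = 2.370 × 10^-3 × 200.0/10.00 = 0.04740 mol
mass of H2C2O4 = 0.04740 × 90.03 = 4.267 g

4.267 g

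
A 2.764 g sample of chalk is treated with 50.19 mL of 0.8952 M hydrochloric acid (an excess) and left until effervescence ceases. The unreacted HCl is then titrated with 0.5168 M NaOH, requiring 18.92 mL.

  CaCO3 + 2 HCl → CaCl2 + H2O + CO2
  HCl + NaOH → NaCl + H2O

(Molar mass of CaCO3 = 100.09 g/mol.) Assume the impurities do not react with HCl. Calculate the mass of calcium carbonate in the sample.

1.759 g

n(HCl) added = 0.05019 × 0.8952 = 0.04493 mol
n(NaOH) used in back-titration = 0.01892 × 0.5168 = 9.778 × 10^-3 mol
n(HCl) left over = 9.778 × 10^-3 mol (1:1 ratio)
n(HCl) consumed by analyte = 0.04493 − 9.778 × 10^-3 = 0.03515 mol
From the 1:2 ratio, n(CaCO3) = 1/2 × 0.03515 = 0.01758 mol
mass of CaCO3 = 0.01758 × 100.09 = 1.759 g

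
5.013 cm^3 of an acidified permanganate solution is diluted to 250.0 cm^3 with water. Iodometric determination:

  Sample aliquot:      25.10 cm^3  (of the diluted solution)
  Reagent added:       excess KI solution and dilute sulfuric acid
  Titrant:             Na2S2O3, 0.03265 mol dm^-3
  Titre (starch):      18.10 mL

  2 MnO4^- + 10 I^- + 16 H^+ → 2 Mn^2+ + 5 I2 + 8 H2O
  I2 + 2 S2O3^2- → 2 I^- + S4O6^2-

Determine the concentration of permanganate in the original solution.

n(S2O3^2-) = 0.01810 × 0.03265 = 5.910 × 10^-4 mol
n(I2) = n(S2O3^2-)/2 = 2.955 × 10^-4 mol
From the 2:5 ratio, n(MnO4^-) in the aliquot = 2/5 × 2.955 × 10^-4 = 1.182 × 10^-4 mol
[MnO4^-]_dilute = 1.182 × 10^-4 / 0.02510 = 0.004709 mol/L
[MnO4^-]_original = 0.004709 × 250.0/5.013 = 0.2348 mol/L

0.2348 mol/L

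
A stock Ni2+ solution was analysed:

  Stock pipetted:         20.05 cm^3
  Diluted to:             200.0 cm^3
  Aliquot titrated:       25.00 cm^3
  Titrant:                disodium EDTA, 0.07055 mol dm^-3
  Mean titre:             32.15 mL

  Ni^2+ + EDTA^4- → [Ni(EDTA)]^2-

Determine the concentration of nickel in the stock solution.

n(EDTA) = 0.03215 × 0.07055 = 2.268 × 10^-3 mol
n(Ni2+) in the aliquot = 2.268 × 10^-3 mol (1:1 ratio)
[Ni2+]_dilute = 2.268 × 10^-3 / 0.02500 = 0.09073 mol/L
Dilution factor = 200.0 / 20.05 = 9.975
[Ni2+]_stock = 0.09073 × 9.975 = 0.9050 mol/L

0.9050 mol/L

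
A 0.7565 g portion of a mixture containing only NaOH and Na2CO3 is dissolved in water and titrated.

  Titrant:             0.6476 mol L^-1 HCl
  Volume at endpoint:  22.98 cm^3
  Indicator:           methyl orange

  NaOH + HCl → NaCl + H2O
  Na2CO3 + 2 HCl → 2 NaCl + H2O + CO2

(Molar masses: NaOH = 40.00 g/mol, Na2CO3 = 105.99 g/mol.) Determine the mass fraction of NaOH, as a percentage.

n(HCl) = 0.02298 × 0.6476 = 0.01488 mol
Let x = n(NaOH), y = n(Na2CO3).
Titrant: 1x + 2y = 0.01488;  mass: 40.00x + 105.99y = 0.7565
Solving, x = 2.475 × 10^-3 mol, y = 6.203 × 10^-3 mol
mass of NaOH = 2.475 × 10^-3 × 40.00 = 0.09900 g
% NaOH = 0.09900 / 0.7565 × 100 = 13.09 %

13.09 %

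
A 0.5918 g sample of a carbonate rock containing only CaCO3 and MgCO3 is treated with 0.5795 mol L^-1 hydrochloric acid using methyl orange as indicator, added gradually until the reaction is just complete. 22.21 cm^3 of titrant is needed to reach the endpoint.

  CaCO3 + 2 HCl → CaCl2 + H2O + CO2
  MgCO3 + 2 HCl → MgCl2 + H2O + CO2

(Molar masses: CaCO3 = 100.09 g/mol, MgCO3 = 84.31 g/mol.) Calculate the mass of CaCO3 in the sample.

n(HCl) = 0.02221 × 0.5795 = 0.01287 mol
Let x = n(CaCO3), y = n(MgCO3).
Titrant: 2x + 2y = 0.01287;  mass: 100.09x + 84.31y = 0.5918
Solving, x = 3.120 × 10^-3 mol, y = 3.315 × 10^-3 mol
mass of CaCO3 = 3.120 × 10^-3 × 100.09 = 0.3123 g

0.3123 g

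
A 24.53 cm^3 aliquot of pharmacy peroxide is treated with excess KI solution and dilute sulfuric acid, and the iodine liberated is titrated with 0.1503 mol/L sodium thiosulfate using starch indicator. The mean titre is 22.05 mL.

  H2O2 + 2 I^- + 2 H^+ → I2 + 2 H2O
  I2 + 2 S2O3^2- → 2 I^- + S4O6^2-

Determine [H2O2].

0.06755 mol/L

n(S2O3^2-) = 0.02205 × 0.1503 = 3.314 × 10^-3 mol
n(I2) = n(S2O3^2-)/2 = 1.657 × 10^-3 mol
n(H2O2) in the aliquot = 1.657 × 10^-3 mol (1:1 ratio)
[H2O2] = 1.657 × 10^-3 / 0.02453 = 0.06755 mol/L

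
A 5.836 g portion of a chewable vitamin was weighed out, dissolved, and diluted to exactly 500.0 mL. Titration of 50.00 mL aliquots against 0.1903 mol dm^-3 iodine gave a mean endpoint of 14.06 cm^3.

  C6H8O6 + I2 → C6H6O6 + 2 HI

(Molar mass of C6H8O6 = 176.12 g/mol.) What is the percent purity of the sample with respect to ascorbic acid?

n(I2) per titration = 0.01406 × 0.1903 = 2.676 × 10^-3 mol
n(C6H8O6) in each aliquot = 2.676 × 10^-3 mol (1:1 ratio)
n(C6H8O6) in the whole flask = 2.676 × 10^-3 × 500.0/50.00 = 0.02676 mol
mass of C6H8O6 = 0.02676 × 176.12 = 4.712 g
% C6H8O6 = 4.712 / 5.836 × 100 = 80.75 %

80.75 %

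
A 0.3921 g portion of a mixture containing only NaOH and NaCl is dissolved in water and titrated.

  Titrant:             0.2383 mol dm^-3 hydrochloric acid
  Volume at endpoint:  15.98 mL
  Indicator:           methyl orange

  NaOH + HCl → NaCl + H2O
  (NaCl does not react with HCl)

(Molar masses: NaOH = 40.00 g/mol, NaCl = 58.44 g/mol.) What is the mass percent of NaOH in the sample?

n(HCl) = 0.01598 × 0.2383 = 3.808 × 10^-3 mol
Let x = n(NaOH), y = n(NaCl).
Titrant: 1x = 3.808 × 10^-3;  mass: 40.00x + 58.44y = 0.3921
Solving, x = 3.808 × 10^-3 mol, y = 4.103 × 10^-3 mol
mass of NaOH = 3.808 × 10^-3 × 40.00 = 0.1523 g
% NaOH = 0.1523 / 0.3921 × 100 = 38.85 %

38.85 %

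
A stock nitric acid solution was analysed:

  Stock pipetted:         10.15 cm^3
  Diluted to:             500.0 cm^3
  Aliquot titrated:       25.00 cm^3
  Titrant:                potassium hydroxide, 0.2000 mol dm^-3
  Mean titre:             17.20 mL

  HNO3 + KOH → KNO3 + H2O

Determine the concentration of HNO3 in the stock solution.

6.778 mol/L

n(KOH) = 0.01720 × 0.2000 = 3.440 × 10^-3 mol
n(HNO3) in the aliquot = 3.440 × 10^-3 mol (1:1 ratio)
[HNO3]_dilute = 3.440 × 10^-3 / 0.02500 = 0.1376 mol/L
Dilution factor = 500.0 / 10.15 = 49.26
[HNO3]_stock = 0.1376 × 49.26 = 6.778 mol/L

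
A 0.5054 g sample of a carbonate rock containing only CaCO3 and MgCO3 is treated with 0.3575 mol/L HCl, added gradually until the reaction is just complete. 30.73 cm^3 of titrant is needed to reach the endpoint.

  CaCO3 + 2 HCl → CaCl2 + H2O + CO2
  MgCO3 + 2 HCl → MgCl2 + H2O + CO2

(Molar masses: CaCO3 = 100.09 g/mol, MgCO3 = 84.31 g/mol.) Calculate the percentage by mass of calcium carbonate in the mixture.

n(HCl) = 0.03073 × 0.3575 = 0.01099 mol
Let x = n(CaCO3), y = n(MgCO3).
Titrant: 2x + 2y = 0.01099;  mass: 100.09x + 84.31y = 0.5054
Solving, x = 2.680 × 10^-3 mol, y = 2.813 × 10^-3 mol
mass of CaCO3 = 2.680 × 10^-3 × 100.09 = 0.2682 g
% CaCO3 = 0.2682 / 0.5054 × 100 = 53.07 %

53.07 %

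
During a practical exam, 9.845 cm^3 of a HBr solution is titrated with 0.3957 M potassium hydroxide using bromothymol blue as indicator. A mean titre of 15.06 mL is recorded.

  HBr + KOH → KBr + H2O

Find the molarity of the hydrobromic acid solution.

n(KOH) = 0.01506 L × 0.3957 mol/L = 5.959 × 10^-3 mol
n(HBr) = 5.959 × 10^-3 mol (1:1 mole ratio)
[HBr] = 5.959 × 10^-3 mol / 0.009845 L = 0.6053 mol/L

0.6053 M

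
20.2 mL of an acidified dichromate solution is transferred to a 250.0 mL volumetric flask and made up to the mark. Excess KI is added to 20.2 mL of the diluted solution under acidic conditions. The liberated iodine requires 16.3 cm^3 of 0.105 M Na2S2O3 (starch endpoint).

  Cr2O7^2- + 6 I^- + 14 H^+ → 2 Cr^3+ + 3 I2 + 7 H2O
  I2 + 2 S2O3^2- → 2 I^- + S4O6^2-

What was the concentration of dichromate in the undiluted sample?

0.175 M

n(S2O3^2-) = 0.0163 × 0.105 = 1.71 × 10^-3 mol
n(I2) = n(S2O3^2-)/2 = 8.56 × 10^-4 mol
From the 1:3 ratio, n(Cr2O7^2-) in the aliquot = 1/3 × 8.56 × 10^-4 = 2.85 × 10^-4 mol
[Cr2O7^2-]_dilute = 2.85 × 10^-4 / 0.0202 = 0.0141 mol/L
[Cr2O7^2-]_original = 0.0141 × 250.0/20.2 = 0.175 mol/L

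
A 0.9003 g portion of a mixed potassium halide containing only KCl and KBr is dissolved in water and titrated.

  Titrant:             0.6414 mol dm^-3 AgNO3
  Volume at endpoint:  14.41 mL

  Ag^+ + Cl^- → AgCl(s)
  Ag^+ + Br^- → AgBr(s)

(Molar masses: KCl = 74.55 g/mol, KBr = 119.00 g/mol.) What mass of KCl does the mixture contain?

0.3347 g

n(AgNO3) = 0.01441 × 0.6414 = 9.243 × 10^-3 mol
Let x = n(KCl), y = n(KBr).
Titrant: 1x + 1y = 9.243 × 10^-3;  mass: 74.55x + 119.00y = 0.9003
Solving, x = 4.490 × 10^-3 mol, y = 4.753 × 10^-3 mol
mass of KCl = 4.490 × 10^-3 × 74.55 = 0.3347 g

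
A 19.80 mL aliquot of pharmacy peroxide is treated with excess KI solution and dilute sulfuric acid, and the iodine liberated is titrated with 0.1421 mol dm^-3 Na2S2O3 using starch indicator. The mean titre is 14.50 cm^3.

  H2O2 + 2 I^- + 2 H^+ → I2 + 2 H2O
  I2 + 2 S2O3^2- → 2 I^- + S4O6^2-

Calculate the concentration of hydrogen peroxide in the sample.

n(S2O3^2-) = 0.01450 × 0.1421 = 2.060 × 10^-3 mol
n(I2) = n(S2O3^2-)/2 = 1.030 × 10^-3 mol
n(H2O2) in the aliquot = 1.030 × 10^-3 mol (1:1 ratio)
[H2O2] = 1.030 × 10^-3 / 0.01980 = 0.05203 mol/L

0.05203 mol/L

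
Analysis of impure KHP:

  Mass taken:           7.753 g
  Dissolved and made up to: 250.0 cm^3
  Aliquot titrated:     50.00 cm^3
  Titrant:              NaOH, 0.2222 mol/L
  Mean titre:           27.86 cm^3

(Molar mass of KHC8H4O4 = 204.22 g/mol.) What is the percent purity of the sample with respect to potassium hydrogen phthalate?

81.53 %

KHC8H4O4 + NaOH → KNaC8H4O4 + H2O
n(NaOH) per titration = 0.02786 × 0.2222 = 6.190 × 10^-3 mol
n(KHC8H4O4) in each aliquot = 6.190 × 10^-3 mol (1:1 ratio)
n(KHC8H4O4) in the whole flask = 6.190 × 10^-3 × 250.0/50.00 = 0.03095 mol
mass of KHC8H4O4 = 0.03095 × 204.22 = 6.321 g
% KHC8H4O4 = 6.321 / 7.753 × 100 = 81.53 %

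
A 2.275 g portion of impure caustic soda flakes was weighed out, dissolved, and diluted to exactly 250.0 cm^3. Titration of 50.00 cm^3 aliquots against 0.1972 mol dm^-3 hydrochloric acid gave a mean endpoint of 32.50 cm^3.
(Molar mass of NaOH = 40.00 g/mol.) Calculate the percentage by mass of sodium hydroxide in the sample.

56.34 %

NaOH + HCl → NaCl + H2O
n(HCl) per titration = 0.03250 × 0.1972 = 6.409 × 10^-3 mol
n(NaOH) in each aliquot = 6.409 × 10^-3 mol (1:1 ratio)
n(NaOH) in the whole flask = 6.409 × 10^-3 × 250.0/50.00 = 0.03204 mol
mass of NaOH = 0.03204 × 40.00 = 1.282 g
% NaOH = 1.282 / 2.275 × 100 = 56.34 %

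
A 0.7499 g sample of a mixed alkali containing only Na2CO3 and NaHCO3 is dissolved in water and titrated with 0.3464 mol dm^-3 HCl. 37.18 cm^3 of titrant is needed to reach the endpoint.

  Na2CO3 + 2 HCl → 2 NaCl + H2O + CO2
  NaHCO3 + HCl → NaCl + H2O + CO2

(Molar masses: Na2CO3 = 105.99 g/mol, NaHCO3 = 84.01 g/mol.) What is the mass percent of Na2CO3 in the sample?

75.67 %

n(HCl) = 0.03718 × 0.3464 = 0.01288 mol
Let x = n(Na2CO3), y = n(NaHCO3).
Titrant: 2x + 1y = 0.01288;  mass: 105.99x + 84.01y = 0.7499
Solving, x = 5.353 × 10^-3 mol, y = 2.172 × 10^-3 mol
mass of Na2CO3 = 5.353 × 10^-3 × 105.99 = 0.5674 g
% Na2CO3 = 0.5674 / 0.7499 × 100 = 75.67 %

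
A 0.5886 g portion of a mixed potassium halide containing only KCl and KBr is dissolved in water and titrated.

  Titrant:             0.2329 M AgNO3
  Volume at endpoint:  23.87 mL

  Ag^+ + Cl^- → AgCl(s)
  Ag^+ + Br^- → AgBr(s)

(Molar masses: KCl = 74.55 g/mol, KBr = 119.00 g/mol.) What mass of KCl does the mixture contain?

0.1224 g

n(AgNO3) = 0.02387 × 0.2329 = 5.559 × 10^-3 mol
Let x = n(KCl), y = n(KBr).
Titrant: 1x + 1y = 5.559 × 10^-3;  mass: 74.55x + 119.00y = 0.5886
Solving, x = 1.641 × 10^-3 mol, y = 3.918 × 10^-3 mol
mass of KCl = 1.641 × 10^-3 × 74.55 = 0.1224 g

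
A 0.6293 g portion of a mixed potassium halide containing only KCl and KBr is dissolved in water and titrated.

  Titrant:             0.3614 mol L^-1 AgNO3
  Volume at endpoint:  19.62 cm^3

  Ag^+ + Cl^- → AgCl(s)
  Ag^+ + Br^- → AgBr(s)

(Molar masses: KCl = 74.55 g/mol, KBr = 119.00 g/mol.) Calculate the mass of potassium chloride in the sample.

0.3597 g

n(AgNO3) = 0.01962 × 0.3614 = 7.091 × 10^-3 mol
Let x = n(KCl), y = n(KBr).
Titrant: 1x + 1y = 7.091 × 10^-3;  mass: 74.55x + 119.00y = 0.6293
Solving, x = 4.825 × 10^-3 mol, y = 2.265 × 10^-3 mol
mass of KCl = 4.825 × 10^-3 × 74.55 = 0.3597 g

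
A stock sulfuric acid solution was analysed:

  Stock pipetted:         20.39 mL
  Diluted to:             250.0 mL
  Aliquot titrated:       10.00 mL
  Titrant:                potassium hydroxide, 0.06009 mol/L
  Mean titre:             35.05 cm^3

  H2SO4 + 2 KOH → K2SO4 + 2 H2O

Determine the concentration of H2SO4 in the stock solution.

1.291 mol/L

n(KOH) = 0.03505 × 0.06009 = 2.106 × 10^-3 mol
From the 1:2 ratio, n(H2SO4) in the aliquot = 1/2 × 2.106 × 10^-3 = 1.053 × 10^-3 mol
[H2SO4]_dilute = 1.053 × 10^-3 / 0.01000 = 0.1053 mol/L
Dilution factor = 250.0 / 20.39 = 12.26
[H2SO4]_stock = 0.1053 × 12.26 = 1.291 mol/L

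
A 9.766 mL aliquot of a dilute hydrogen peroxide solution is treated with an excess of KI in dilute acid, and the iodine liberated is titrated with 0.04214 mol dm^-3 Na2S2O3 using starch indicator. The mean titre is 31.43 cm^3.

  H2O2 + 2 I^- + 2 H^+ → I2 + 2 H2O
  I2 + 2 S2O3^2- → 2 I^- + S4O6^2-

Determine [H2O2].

0.06781 mol/L

n(S2O3^2-) = 0.03143 × 0.04214 = 1.324 × 10^-3 mol
n(I2) = n(S2O3^2-)/2 = 6.622 × 10^-4 mol
n(H2O2) in the aliquot = 6.622 × 10^-4 mol (1:1 ratio)
[H2O2] = 6.622 × 10^-4 / 0.009766 = 0.06781 mol/L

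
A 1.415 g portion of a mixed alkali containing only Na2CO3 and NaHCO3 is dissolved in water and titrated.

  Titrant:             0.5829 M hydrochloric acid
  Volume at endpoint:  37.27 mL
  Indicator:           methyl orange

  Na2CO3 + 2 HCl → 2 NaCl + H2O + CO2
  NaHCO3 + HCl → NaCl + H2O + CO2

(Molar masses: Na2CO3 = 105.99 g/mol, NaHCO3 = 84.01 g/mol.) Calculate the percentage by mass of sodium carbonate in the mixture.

49.52 %

n(HCl) = 0.03727 × 0.5829 = 0.02172 mol
Let x = n(Na2CO3), y = n(NaHCO3).
Titrant: 2x + 1y = 0.02172;  mass: 105.99x + 84.01y = 1.415
Solving, x = 6.611 × 10^-3 mol, y = 8.502 × 10^-3 mol
mass of Na2CO3 = 6.611 × 10^-3 × 105.99 = 0.7007 g
% Na2CO3 = 0.7007 / 1.415 × 100 = 49.52 %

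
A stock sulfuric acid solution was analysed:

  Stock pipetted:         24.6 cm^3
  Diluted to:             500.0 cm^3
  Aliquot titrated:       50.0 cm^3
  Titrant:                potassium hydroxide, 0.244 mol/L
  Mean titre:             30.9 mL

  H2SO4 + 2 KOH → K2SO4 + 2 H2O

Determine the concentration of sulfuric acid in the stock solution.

1.53 mol/L

n(KOH) = 0.0309 × 0.244 = 7.54 × 10^-3 mol
From the 1:2 ratio, n(H2SO4) in the aliquot = 1/2 × 7.54 × 10^-3 = 3.77 × 10^-3 mol
[H2SO4]_dilute = 3.77 × 10^-3 / 0.0500 = 0.0754 mol/L
Dilution factor = 500.0 / 24.6 = 20.33
[H2SO4]_stock = 0.0754 × 20.33 = 1.53 mol/L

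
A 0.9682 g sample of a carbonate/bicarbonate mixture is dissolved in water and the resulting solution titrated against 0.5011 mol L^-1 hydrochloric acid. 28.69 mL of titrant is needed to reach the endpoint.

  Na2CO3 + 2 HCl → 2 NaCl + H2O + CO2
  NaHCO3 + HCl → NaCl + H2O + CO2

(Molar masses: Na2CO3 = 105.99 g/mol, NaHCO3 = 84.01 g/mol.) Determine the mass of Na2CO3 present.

0.4094 g

n(HCl) = 0.02869 × 0.5011 = 0.01438 mol
Let x = n(Na2CO3), y = n(NaHCO3).
Titrant: 2x + 1y = 0.01438;  mass: 105.99x + 84.01y = 0.9682
Solving, x = 3.862 × 10^-3 mol, y = 6.652 × 10^-3 mol
mass of Na2CO3 = 3.862 × 10^-3 × 105.99 = 0.4094 g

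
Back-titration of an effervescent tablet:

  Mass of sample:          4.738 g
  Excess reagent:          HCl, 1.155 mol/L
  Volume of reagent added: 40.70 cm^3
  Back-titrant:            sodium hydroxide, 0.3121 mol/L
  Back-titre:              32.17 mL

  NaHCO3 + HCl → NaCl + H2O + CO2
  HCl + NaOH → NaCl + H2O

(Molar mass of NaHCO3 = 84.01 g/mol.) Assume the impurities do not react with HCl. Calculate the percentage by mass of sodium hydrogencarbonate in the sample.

n(HCl) added = 0.04070 × 1.155 = 0.04701 mol
n(NaOH) used in back-titration = 0.03217 × 0.3121 = 0.01004 mol
n(HCl) left over = 0.01004 mol (1:1 ratio)
n(HCl) consumed by analyte = 0.04701 − 0.01004 = 0.03697 mol
n(NaHCO3) = 0.03697 mol (1:1 ratio)
mass of NaHCO3 = 0.03697 × 84.01 = 3.106 g
% NaHCO3 = 3.106 / 4.738 × 100 = 65.55 %

65.55 %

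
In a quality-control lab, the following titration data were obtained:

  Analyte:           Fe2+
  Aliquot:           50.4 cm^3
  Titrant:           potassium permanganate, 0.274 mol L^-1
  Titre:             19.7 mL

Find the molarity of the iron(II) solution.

MnO4^- + 5 Fe^2+ + 8 H^+ → Mn^2+ + 5 Fe^3+ + 4 H2O
n(KMnO4) = 0.0197 L × 0.274 mol/L = 5.40 × 10^-3 mol
From the 5:1 mole ratio, n(Fe2+) = 5/1 × 5.40 × 10^-3 = 0.0270 mol
[Fe2+] = 0.0270 mol / 0.0504 L = 0.535 mol/L

0.535 mol/L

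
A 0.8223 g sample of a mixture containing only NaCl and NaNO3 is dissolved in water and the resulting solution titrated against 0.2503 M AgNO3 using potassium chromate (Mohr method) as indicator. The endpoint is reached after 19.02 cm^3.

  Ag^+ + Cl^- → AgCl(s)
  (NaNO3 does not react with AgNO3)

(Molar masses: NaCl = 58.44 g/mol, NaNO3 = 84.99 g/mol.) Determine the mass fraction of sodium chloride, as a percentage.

33.83 %

n(AgNO3) = 0.01902 × 0.2503 = 4.761 × 10^-3 mol
Let x = n(NaCl), y = n(NaNO3).
Titrant: 1x = 4.761 × 10^-3;  mass: 58.44x + 84.99y = 0.8223
Solving, x = 4.761 × 10^-3 mol, y = 6.402 × 10^-3 mol
mass of NaCl = 4.761 × 10^-3 × 58.44 = 0.2782 g
% NaCl = 0.2782 / 0.8223 × 100 = 33.83 %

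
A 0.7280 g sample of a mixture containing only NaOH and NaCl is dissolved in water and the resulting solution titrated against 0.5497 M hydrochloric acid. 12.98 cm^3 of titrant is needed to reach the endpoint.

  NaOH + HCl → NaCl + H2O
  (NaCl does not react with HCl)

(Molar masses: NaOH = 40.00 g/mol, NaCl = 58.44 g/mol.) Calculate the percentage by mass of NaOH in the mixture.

n(HCl) = 0.01298 × 0.5497 = 7.135 × 10^-3 mol
Let x = n(NaOH), y = n(NaCl).
Titrant: 1x = 7.135 × 10^-3;  mass: 40.00x + 58.44y = 0.7280
Solving, x = 7.135 × 10^-3 mol, y = 7.574 × 10^-3 mol
mass of NaOH = 7.135 × 10^-3 × 40.00 = 0.2854 g
% NaOH = 0.2854 / 0.7280 × 100 = 39.20 %

39.20 %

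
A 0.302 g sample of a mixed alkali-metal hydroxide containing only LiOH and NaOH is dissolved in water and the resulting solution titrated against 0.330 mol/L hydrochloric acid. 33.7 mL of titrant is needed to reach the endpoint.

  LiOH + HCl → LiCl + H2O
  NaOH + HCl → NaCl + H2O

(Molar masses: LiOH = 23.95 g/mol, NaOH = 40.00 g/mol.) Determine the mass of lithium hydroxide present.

n(HCl) = 0.0337 × 0.330 = 0.0111 mol
Let x = n(LiOH), y = n(NaOH).
Titrant: 1x + 1y = 0.0111;  mass: 23.95x + 40.00y = 0.302
Solving, x = 8.90 × 10^-3 mol, y = 2.22 × 10^-3 mol
mass of LiOH = 8.90 × 10^-3 × 23.95 = 0.213 g

0.213 g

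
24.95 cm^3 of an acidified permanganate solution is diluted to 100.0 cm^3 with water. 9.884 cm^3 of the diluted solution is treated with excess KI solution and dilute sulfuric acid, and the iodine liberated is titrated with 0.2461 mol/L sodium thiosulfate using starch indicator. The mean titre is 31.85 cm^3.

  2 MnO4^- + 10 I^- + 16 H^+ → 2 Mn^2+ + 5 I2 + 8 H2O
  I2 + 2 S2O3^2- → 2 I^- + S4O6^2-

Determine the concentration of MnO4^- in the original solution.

n(S2O3^2-) = 0.03185 × 0.2461 = 7.838 × 10^-3 mol
n(I2) = n(S2O3^2-)/2 = 3.919 × 10^-3 mol
From the 2:5 ratio, n(MnO4^-) in the aliquot = 2/5 × 3.919 × 10^-3 = 1.568 × 10^-3 mol
[MnO4^-]_dilute = 1.568 × 10^-3 / 0.009884 = 0.1586 mol/L
[MnO4^-]_original = 0.1586 × 100.0/24.95 = 0.6357 mol/L

0.6357 mol/L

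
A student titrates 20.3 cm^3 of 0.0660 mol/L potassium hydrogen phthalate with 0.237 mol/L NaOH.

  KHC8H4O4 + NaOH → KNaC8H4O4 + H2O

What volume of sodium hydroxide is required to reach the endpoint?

5.65 mL

n(KHC8H4O4) = 0.0203 L × 0.0660 mol/L = 1.34 × 10^-3 mol
n(NaOH) = 1.34 × 10^-3 mol (1:1 stoichiometry)
V(NaOH) = 1.34 × 10^-3 mol / 0.237 mol/L = 0.00565 L = 5.65 mL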